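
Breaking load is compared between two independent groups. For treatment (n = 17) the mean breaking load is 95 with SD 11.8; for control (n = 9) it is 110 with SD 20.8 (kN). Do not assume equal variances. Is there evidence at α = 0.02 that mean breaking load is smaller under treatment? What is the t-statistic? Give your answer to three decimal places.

-2.000

Let group 1 = treatment, group 2 = control. H0: μ_1 = μ_2; H1: μ_1 < μ_2 (Welch's two-sample t-test, left-tailed).
t = (x̄_1 − x̄_2)/√(s_1²/n_1 + s_2²/n_2) = (95 − 110)/√(11.8²/17 + 20.8²/9) = -2.000
Welch–Satterthwaite df ≈ 10.80
p-value = P(T ≤ -2.000) ≈ 0.036
Since p ≈ 0.036 > α = 0.02, fail to reject H0; the data do not provide sufficient evidence against H0.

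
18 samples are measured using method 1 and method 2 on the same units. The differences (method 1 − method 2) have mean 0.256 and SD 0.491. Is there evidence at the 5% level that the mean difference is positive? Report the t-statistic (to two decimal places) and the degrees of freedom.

t = 2.21, df = 17

H0: μ_d = 0; H1: μ_d > 0 (paired t-test on the differences, right-tailed).
t = d̄/(s_d/√n) = 0.256/(0.491/√18) = 2.21
df = n − 1 = 17
p-value = P(T ≥ 2.21) ≈ 0.0205
Since p ≈ 0.0205 < α = 0.05, reject H0; the evidence is statistically significant.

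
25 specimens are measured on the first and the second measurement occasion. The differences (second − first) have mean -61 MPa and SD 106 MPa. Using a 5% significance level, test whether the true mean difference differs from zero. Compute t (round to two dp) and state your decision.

H0: μ_d = 0; H1: μ_d ≠ 0 (paired t-test on the differences, two-sided).
t = d̄/(s_d/√n) = -61/(106/√25) = -2.88
df = n − 1 = 24
Two-sided p-value ≈ 0.008
Since p ≈ 0.008 < α = 0.05, reject H0; the evidence is statistically significant.

t = -2.88; reject H0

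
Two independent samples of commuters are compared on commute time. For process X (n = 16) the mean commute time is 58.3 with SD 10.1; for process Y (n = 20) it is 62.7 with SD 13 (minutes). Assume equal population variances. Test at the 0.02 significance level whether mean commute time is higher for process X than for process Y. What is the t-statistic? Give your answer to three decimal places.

-1.111

Let group 1 = process X, group 2 = process Y. H0: μ_1 = μ_2; H1: μ_1 > μ_2 (two-sample pooled-variance t-test, right-tailed).
s_p² = [(16−1)·10.1² + (20−1)·13²]/(16+20−2) = 139.446
t = (58.3 − 62.7)/√[139.446·(1/16 + 1/20)] = -1.111
df = n₁ + n₂ − 2 = 34
p-value = P(T ≥ -1.111) ≈ 0.8628
Since p ≈ 0.8628 > α = 0.02, fail to reject H0; the data do not provide sufficient evidence against H0.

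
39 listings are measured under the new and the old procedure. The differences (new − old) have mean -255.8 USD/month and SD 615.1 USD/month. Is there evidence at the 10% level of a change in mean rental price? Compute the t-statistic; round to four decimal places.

H0: μ_d = 0; H1: μ_d ≠ 0 (paired t-test on the differences, two-sided).
t = d̄/(s_d/√n) = -255.8/(615.1/√39) = -2.5971
df = n − 1 = 38
Two-sided p-value ≈ 0.013
Since p ≈ 0.013 < α = 0.1, reject H0; the evidence is statistically significant.

-2.5971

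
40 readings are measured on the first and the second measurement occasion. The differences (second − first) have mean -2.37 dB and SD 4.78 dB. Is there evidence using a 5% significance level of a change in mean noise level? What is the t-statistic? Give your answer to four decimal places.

-3.1358

H0: μ_d = 0; H1: μ_d ≠ 0 (paired t-test on the differences, two-sided).
t = d̄/(s_d/√n) = -2.37/(4.78/√40) = -3.1358
df = n − 1 = 39
Two-sided p-value ≈ 0.0033
Since p ≈ 0.0033 < α = 0.05, reject H0; the evidence is statistically significant.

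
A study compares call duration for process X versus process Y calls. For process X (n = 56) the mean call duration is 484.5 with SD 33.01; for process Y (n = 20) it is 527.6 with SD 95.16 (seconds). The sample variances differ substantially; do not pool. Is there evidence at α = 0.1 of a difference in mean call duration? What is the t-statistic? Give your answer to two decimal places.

Let group 1 = process X, group 2 = process Y. H0: μ_1 = μ_2; H1: μ_1 ≠ μ_2 (Welch's two-sample t-test, two-sided).
t = (x̄_1 − x̄_2)/√(s_1²/n_1 + s_2²/n_2) = (484.5 − 527.6)/√(33.01²/56 + 95.16²/20) = -1.98
Welch–Satterthwaite df ≈ 20.65
Two-sided p-value ≈ 0.0608
Since p ≈ 0.0608 < α = 0.1, reject H0; the data support H1.

-1.98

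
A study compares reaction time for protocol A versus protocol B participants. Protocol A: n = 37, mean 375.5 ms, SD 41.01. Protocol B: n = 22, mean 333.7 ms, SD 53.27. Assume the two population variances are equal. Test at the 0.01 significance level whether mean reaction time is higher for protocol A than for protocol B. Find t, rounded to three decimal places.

Let group 1 = protocol A, group 2 = protocol B. H0: μ_1 = μ_2; H1: μ_1 > μ_2 (two-sample pooled-variance t-test, right-tailed).
s_p² = [(37−1)·41.01² + (22−1)·53.27²]/(37+22−2) = 2107.67
t = (375.5 − 333.7)/√[2107.67·(1/37 + 1/22)] = 3.382
df = n₁ + n₂ − 2 = 57
p-value = P(T ≥ 3.382) ≈ 0.0007
Since p ≈ 0.0007 < α = 0.01, reject H0; the data support H1.

3.382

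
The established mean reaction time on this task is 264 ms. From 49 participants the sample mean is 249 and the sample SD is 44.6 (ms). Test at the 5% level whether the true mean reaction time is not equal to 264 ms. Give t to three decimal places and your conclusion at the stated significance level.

H0: μ = 264; H1: μ ≠ 264 (one-sample t-test, two-sided).
t = (x̄ − μ₀)/(s/√n) = (249 − 264)/(44.6/√49) = -2.354
df = n − 1 = 48
Two-sided p-value ≈ 0.0227
Since p ≈ 0.0227 < α = 0.05, reject H0; the data support H1.

t = -2.354; reject H0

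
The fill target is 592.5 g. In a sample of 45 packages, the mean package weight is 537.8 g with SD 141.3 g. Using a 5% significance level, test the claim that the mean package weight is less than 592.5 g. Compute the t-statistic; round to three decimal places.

H0: μ = 592.5; H1: μ < 592.5 (one-sample t-test, left-tailed).
t = (x̄ − μ₀)/(s/√n) = (537.8 − 592.5)/(141.3/√45) = -2.597
df = n − 1 = 44
p-value = P(T ≤ -2.597) ≈ 0.006
Since p ≈ 0.006 < α = 0.05, reject H0; the evidence is statistically significant.

-2.597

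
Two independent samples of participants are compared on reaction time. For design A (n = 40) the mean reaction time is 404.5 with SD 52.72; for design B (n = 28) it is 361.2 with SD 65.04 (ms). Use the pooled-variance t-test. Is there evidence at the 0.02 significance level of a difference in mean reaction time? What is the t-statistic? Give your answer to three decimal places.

3.026

Let group 1 = design A, group 2 = design B. H0: μ_1 = μ_2; H1: μ_1 ≠ μ_2 (two-sample pooled-variance t-test, two-sided).
s_p² = [(40−1)·52.72² + (28−1)·65.04²]/(40+28−2) = 3372.91
t = (404.5 − 361.2)/√[3372.91·(1/40 + 1/28)] = 3.026
df = n₁ + n₂ − 2 = 66
Two-sided p-value ≈ 0.0035
Since p ≈ 0.0035 < α = 0.02, reject H0; the data support H1.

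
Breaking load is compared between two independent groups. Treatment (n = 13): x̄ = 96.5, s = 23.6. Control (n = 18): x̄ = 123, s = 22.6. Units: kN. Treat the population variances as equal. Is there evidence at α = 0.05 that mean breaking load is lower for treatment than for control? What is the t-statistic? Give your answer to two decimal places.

Let group 1 = treatment, group 2 = control. H0: μ_1 = μ_2; H1: μ_1 < μ_2 (two-sample pooled-variance t-test, left-tailed).
s_p² = [(13−1)·23.6² + (18−1)·22.6²]/(13+18−2) = 529.877
t = (96.5 − 123)/√[529.877·(1/13 + 1/18)] = -3.16
df = n₁ + n₂ − 2 = 29
p-value = P(T ≤ -3.16) ≈ 0.002
Since p ≈ 0.002 < α = 0.05, reject H0; the evidence is statistically significant.

-3.16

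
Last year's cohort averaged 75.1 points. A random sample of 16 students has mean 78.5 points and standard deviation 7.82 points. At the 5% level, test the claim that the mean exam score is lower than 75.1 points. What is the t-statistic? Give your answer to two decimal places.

H0: μ = 75.1; H1: μ < 75.1 (one-sample t-test, left-tailed).
t = (x̄ − μ₀)/(s/√n) = (78.5 − 75.1)/(7.82/√16) = 1.74
df = n − 1 = 15
p-value = P(T ≤ 1.74) ≈ 0.9488
Since p ≈ 0.9488 > α = 0.05, fail to reject H0; the data do not provide sufficient evidence against H0.

1.74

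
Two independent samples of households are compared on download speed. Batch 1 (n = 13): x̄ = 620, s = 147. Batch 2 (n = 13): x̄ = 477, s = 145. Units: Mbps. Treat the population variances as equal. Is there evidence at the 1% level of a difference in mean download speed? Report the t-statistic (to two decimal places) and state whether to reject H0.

t = 2.50; fail to reject H0

Let group 1 = batch 1, group 2 = batch 2. H0: μ_1 = μ_2; H1: μ_1 ≠ μ_2 (two-sample pooled-variance t-test, two-sided).
s_p² = [(13−1)·147² + (13−1)·145²]/(13+13−2) = 21317
t = (620 − 477)/√[21317·(1/13 + 1/13)] = 2.50
df = n₁ + n₂ − 2 = 24
Two-sided p-value ≈ 0.0198
Since p ≈ 0.0198 > α = 0.01, fail to reject H0; the data do not provide sufficient evidence against H0.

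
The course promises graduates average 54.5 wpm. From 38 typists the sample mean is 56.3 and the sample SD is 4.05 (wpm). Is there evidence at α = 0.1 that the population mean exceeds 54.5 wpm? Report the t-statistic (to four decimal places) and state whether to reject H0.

t = 2.7397; reject H0

H0: μ = 54.5; H1: μ > 54.5 (one-sample t-test, right-tailed).
t = (x̄ − μ₀)/(s/√n) = (56.3 − 54.5)/(4.05/√38) = 2.7397
df = n − 1 = 37
p-value = P(T ≥ 2.7397) ≈ 0.005
Since p ≈ 0.005 < α = 0.1, reject H0; the evidence is statistically significant.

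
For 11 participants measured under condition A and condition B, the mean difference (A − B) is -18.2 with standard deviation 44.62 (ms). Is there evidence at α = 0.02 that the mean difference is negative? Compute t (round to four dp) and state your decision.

t = -1.3528; fail to reject H0

H0: μ_d = 0; H1: μ_d < 0 (paired t-test on the differences, left-tailed).
t = d̄/(s_d/√n) = -18.2/(44.62/√11) = -1.3528
df = n − 1 = 10
p-value = P(T ≤ -1.3528) ≈ 0.1030
Since p ≈ 0.1030 > α = 0.02, fail to reject H0; the evidence is not statistically significant.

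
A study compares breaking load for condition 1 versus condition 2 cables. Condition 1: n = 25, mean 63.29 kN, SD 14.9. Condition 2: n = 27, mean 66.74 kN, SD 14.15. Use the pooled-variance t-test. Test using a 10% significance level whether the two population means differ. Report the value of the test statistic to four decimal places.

Let group 1 = condition 1, group 2 = condition 2. H0: μ_1 = μ_2; H1: μ_1 ≠ μ_2 (two-sample pooled-variance t-test, two-sided).
s_p² = [(25−1)·14.9² + (27−1)·14.15²]/(25+27−2) = 210.681
t = (63.29 − 66.74)/√[210.681·(1/25 + 1/27)] = -0.8564
df = n₁ + n₂ − 2 = 50
Two-sided p-value ≈ 0.3959
Since p ≈ 0.3959 > α = 0.1, fail to reject H0; the evidence is not statistically significant.

-0.8564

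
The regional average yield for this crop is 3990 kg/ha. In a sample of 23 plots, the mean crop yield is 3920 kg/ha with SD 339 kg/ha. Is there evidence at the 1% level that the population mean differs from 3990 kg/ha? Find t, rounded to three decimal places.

-0.990

H0: μ = 3990; H1: μ ≠ 3990 (one-sample t-test, two-sided).
t = (x̄ − μ₀)/(s/√n) = (3920 − 3990)/(339/√23) = -0.990
df = n − 1 = 22
Two-sided p-value ≈ 0.3328
Since p ≈ 0.3328 > α = 0.01, fail to reject H0; the evidence is not statistically significant.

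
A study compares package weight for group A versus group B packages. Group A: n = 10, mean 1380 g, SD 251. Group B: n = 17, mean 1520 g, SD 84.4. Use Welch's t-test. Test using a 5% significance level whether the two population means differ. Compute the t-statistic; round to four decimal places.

Let group 1 = group A, group 2 = group B. H0: μ_1 = μ_2; H1: μ_1 ≠ μ_2 (Welch's two-sample t-test, two-sided).
t = (x̄_1 − x̄_2)/√(s_1²/n_1 + s_2²/n_2) = (1380 − 1520)/√(251²/10 + 84.4²/17) = -1.7079
Welch–Satterthwaite df ≈ 10.21
Two-sided p-value ≈ 0.1178
Since p ≈ 0.1178 > α = 0.05, fail to reject H0; the data do not provide sufficient evidence against H0.

-1.7079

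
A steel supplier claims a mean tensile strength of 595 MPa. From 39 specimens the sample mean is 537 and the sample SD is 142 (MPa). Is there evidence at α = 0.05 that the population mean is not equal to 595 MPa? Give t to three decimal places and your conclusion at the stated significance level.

t = -2.551; reject H0

H0: μ = 595; H1: μ ≠ 595 (one-sample t-test, two-sided).
t = (x̄ − μ₀)/(s/√n) = (537 − 595)/(142/√39) = -2.551
df = n − 1 = 38
Two-sided p-value ≈ 0.015
Since p ≈ 0.015 < α = 0.05, reject H0; the data support H1.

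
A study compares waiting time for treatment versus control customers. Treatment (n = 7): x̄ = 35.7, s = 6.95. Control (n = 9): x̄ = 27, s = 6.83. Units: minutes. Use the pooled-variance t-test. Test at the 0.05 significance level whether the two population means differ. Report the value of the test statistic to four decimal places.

2.5086

Let group 1 = treatment, group 2 = control. H0: μ_1 = μ_2; H1: μ_1 ≠ μ_2 (two-sample pooled-variance t-test, two-sided).
s_p² = [(7−1)·6.95² + (9−1)·6.83²]/(7+9−2) = 47.3576
t = (35.7 − 27)/√[47.3576·(1/7 + 1/9)] = 2.5086
df = n₁ + n₂ − 2 = 14
Two-sided p-value ≈ 0.025
Since p ≈ 0.025 < α = 0.05, reject H0; the evidence is statistically significant.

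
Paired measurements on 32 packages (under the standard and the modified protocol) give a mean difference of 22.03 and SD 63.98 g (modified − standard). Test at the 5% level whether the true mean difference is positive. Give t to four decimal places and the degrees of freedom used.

t = 1.9478, df = 31

H0: μ_d = 0; H1: μ_d > 0 (paired t-test on the differences, right-tailed).
t = d̄/(s_d/√n) = 22.03/(63.98/√32) = 1.9478
df = n − 1 = 31
p-value = P(T ≥ 1.9478) ≈ 0.0303
Since p ≈ 0.0303 < α = 0.05, reject H0; the evidence is statistically significant.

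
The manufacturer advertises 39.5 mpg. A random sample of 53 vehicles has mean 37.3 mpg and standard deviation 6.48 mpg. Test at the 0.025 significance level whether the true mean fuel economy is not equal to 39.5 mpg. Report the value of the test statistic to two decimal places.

-2.47

H0: μ = 39.5; H1: μ ≠ 39.5 (one-sample t-test, two-sided).
t = (x̄ − μ₀)/(s/√n) = (37.3 − 39.5)/(6.48/√53) = -2.47
df = n − 1 = 52
Two-sided p-value ≈ 0.017
Since p ≈ 0.017 < α = 0.025, reject H0; the evidence is statistically significant.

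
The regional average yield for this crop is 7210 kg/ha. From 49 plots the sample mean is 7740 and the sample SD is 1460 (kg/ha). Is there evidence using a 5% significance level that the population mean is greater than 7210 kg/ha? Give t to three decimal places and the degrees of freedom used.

H0: μ = 7210; H1: μ > 7210 (one-sample t-test, right-tailed).
t = (x̄ − μ₀)/(s/√n) = (7740 − 7210)/(1460/√49) = 2.541
df = n − 1 = 48
p-value = P(T ≥ 2.541) ≈ 0.0072
Since p ≈ 0.0072 < α = 0.05, reject H0; the evidence is statistically significant.

t = 2.541, df = 48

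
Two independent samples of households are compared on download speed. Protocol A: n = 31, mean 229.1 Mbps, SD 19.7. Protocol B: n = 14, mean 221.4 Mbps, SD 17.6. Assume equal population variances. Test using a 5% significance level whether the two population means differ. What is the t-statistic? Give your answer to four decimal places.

Let group 1 = protocol A, group 2 = protocol B. H0: μ_1 = μ_2; H1: μ_1 ≠ μ_2 (two-sample pooled-variance t-test, two-sided).
s_p² = [(31−1)·19.7² + (14−1)·17.6²]/(31+14−2) = 364.409
t = (229.1 − 221.4)/√[364.409·(1/31 + 1/14)] = 1.2527
df = n₁ + n₂ − 2 = 43
Two-sided p-value ≈ 0.2171
Since p ≈ 0.2171 > α = 0.05, fail to reject H0; the evidence is not statistically significant.

1.2527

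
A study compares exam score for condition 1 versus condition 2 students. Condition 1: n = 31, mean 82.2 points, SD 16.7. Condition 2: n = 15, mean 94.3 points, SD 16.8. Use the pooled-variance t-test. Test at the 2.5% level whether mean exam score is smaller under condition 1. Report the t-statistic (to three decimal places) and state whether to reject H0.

Let group 1 = condition 1, group 2 = condition 2. H0: μ_1 = μ_2; H1: μ_1 < μ_2 (two-sample pooled-variance t-test, left-tailed).
s_p² = [(31−1)·16.7² + (15−1)·16.8²]/(31+15−2) = 279.956
t = (82.2 − 94.3)/√[279.956·(1/31 + 1/15)] = -2.299
df = n₁ + n₂ − 2 = 44
p-value = P(T ≤ -2.299) ≈ 0.0131
Since p ≈ 0.0131 < α = 0.025, reject H0; the data support H1.

t = -2.299; reject H0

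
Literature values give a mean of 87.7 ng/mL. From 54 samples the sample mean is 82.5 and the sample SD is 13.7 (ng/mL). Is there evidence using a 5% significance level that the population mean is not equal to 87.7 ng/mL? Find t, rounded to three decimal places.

-2.789

H0: μ = 87.7; H1: μ ≠ 87.7 (one-sample t-test, two-sided).
t = (x̄ − μ₀)/(s/√n) = (82.5 − 87.7)/(13.7/√54) = -2.789
df = n − 1 = 53
Two-sided p-value ≈ 0.0073
Since p ≈ 0.0073 < α = 0.05, reject H0; the data support H1.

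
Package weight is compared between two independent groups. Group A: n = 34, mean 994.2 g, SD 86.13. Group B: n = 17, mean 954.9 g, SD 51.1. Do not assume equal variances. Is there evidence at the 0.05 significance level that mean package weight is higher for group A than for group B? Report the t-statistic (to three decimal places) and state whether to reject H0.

Let group 1 = group A, group 2 = group B. H0: μ_1 = μ_2; H1: μ_1 > μ_2 (Welch's two-sample t-test, right-tailed).
t = (x̄_1 − x̄_2)/√(s_1²/n_1 + s_2²/n_2) = (994.2 − 954.9)/√(86.13²/34 + 51.1²/17) = 2.038
Welch–Satterthwaite df ≈ 47.38
p-value = P(T ≥ 2.038) ≈ 0.024
Since p ≈ 0.024 < α = 0.05, reject H0; the evidence is statistically significant.

t = 2.038; reject H0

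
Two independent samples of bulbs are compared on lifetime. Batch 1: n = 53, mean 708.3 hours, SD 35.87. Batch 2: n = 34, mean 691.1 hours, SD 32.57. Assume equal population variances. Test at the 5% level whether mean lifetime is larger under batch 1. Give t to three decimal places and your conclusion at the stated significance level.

Let group 1 = batch 1, group 2 = batch 2. H0: μ_1 = μ_2; H1: μ_1 > μ_2 (two-sample pooled-variance t-test, right-tailed).
s_p² = [(53−1)·35.87² + (34−1)·32.57²]/(53+34−2) = 1198.97
t = (708.3 − 691.1)/√[1198.97·(1/53 + 1/34)] = 2.261
df = n₁ + n₂ − 2 = 85
p-value = P(T ≥ 2.261) ≈ 0.013
Since p ≈ 0.013 < α = 0.05, reject H0; the evidence is statistically significant.

t = 2.261; reject H0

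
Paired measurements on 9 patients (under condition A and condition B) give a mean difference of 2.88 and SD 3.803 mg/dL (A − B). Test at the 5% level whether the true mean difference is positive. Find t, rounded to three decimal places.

2.272

H0: μ_d = 0; H1: μ_d > 0 (paired t-test on the differences, right-tailed).
t = d̄/(s_d/√n) = 2.88/(3.803/√9) = 2.272
df = n − 1 = 8
p-value = P(T ≥ 2.272) ≈ 0.0264
Since p ≈ 0.0264 < α = 0.05, reject H0; the data support H1.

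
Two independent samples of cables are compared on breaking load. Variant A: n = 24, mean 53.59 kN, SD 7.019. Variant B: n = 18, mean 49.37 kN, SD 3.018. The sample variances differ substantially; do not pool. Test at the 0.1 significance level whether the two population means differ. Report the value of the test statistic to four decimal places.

2.6381

Let group 1 = variant A, group 2 = variant B. H0: μ_1 = μ_2; H1: μ_1 ≠ μ_2 (Welch's two-sample t-test, two-sided).
t = (x̄_1 − x̄_2)/√(s_1²/n_1 + s_2²/n_2) = (53.59 − 49.37)/√(7.019²/24 + 3.018²/18) = 2.6381
Welch–Satterthwaite df ≈ 33.02
Two-sided p-value ≈ 0.0126
Since p ≈ 0.0126 < α = 0.1, reject H0; the evidence is statistically significant.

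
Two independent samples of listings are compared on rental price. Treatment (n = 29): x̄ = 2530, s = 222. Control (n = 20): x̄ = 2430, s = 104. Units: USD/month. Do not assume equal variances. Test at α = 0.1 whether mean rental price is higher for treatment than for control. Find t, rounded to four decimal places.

2.1128

Let group 1 = treatment, group 2 = control. H0: μ_1 = μ_2; H1: μ_1 > μ_2 (Welch's two-sample t-test, right-tailed).
t = (x̄_1 − x̄_2)/√(s_1²/n_1 + s_2²/n_2) = (2530 − 2430)/√(222²/29 + 104²/20) = 2.1128
Welch–Satterthwaite df ≈ 42.34
p-value = P(T ≥ 2.1128) ≈ 0.0203
Since p ≈ 0.0203 < α = 0.1, reject H0; the evidence is statistically significant.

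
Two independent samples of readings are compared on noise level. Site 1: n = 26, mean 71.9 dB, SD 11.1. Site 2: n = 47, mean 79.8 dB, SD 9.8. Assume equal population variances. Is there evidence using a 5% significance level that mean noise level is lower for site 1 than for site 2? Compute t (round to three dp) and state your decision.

Let group 1 = site 1, group 2 = site 2. H0: μ_1 = μ_2; H1: μ_1 < μ_2 (two-sample pooled-variance t-test, left-tailed).
s_p² = [(26−1)·11.1² + (47−1)·9.8²]/(26+47−2) = 105.607
t = (71.9 − 79.8)/√[105.607·(1/26 + 1/47)] = -3.145
df = n₁ + n₂ − 2 = 71
p-value = P(T ≤ -3.145) ≈ 0.001
Since p ≈ 0.001 < α = 0.05, reject H0; the data support H1.

t = -3.145; reject H0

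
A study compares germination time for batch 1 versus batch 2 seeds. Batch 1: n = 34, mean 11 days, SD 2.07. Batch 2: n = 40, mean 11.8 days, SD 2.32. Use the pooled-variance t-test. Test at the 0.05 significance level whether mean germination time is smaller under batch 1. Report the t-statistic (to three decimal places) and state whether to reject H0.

Let group 1 = batch 1, group 2 = batch 2. H0: μ_1 = μ_2; H1: μ_1 < μ_2 (two-sample pooled-variance t-test, left-tailed).
s_p² = [(34−1)·2.07² + (40−1)·2.32²]/(34+40−2) = 4.87938
t = (11 − 11.8)/√[4.87938·(1/34 + 1/40)] = -1.553
df = n₁ + n₂ − 2 = 72
p-value = P(T ≤ -1.553) ≈ 0.0625
Since p ≈ 0.0625 > α = 0.05, fail to reject H0; the data do not provide sufficient evidence against H0.

t = -1.553; fail to reject H0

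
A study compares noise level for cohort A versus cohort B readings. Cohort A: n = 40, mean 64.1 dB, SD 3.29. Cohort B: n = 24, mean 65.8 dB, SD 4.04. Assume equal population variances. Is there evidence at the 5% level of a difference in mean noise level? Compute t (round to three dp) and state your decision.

t = -1.836; fail to reject H0

Let group 1 = cohort A, group 2 = cohort B. H0: μ_1 = μ_2; H1: μ_1 ≠ μ_2 (two-sample pooled-variance t-test, two-sided).
s_p² = [(40−1)·3.29² + (24−1)·4.04²]/(40+24−2) = 12.8635
t = (64.1 − 65.8)/√[12.8635·(1/40 + 1/24)] = -1.836
df = n₁ + n₂ − 2 = 62
Two-sided p-value ≈ 0.0712
Since p ≈ 0.0712 > α = 0.05, fail to reject H0; the evidence is not statistically significant.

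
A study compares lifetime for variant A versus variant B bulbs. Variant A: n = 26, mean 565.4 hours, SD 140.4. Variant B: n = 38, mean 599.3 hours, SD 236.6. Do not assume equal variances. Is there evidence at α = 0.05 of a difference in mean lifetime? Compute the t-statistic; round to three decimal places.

-0.718

Let group 1 = variant A, group 2 = variant B. H0: μ_1 = μ_2; H1: μ_1 ≠ μ_2 (Welch's two-sample t-test, two-sided).
t = (x̄_1 − x̄_2)/√(s_1²/n_1 + s_2²/n_2) = (565.4 − 599.3)/√(140.4²/26 + 236.6²/38) = -0.718
Welch–Satterthwaite df ≈ 60.98
Two-sided p-value ≈ 0.476
Since p ≈ 0.476 > α = 0.05, fail to reject H0; the evidence is not statistically significant.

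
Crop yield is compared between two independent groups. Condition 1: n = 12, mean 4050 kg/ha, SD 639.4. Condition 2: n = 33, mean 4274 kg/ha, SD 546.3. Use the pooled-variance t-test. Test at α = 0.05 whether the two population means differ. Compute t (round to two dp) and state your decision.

t = -1.16; fail to reject H0

Let group 1 = condition 1, group 2 = condition 2. H0: μ_1 = μ_2; H1: μ_1 ≠ μ_2 (two-sample pooled-variance t-test, two-sided).
s_p² = [(12−1)·639.4² + (33−1)·546.3²]/(12+33−2) = 326683
t = (4050 − 4274)/√[326683·(1/12 + 1/33)] = -1.16
df = n₁ + n₂ − 2 = 43
Two-sided p-value ≈ 0.2514
Since p ≈ 0.2514 > α = 0.05, fail to reject H0; the data do not provide sufficient evidence against H0.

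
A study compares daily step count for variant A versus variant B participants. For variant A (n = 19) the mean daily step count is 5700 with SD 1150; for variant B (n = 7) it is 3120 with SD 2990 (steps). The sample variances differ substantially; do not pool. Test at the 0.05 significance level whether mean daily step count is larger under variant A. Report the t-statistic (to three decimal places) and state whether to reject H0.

t = 2.223; reject H0

Let group 1 = variant A, group 2 = variant B. H0: μ_1 = μ_2; H1: μ_1 > μ_2 (Welch's two-sample t-test, right-tailed).
t = (x̄_1 − x̄_2)/√(s_1²/n_1 + s_2²/n_2) = (5700 − 3120)/√(1150²/19 + 2990²/7) = 2.223
Welch–Satterthwaite df ≈ 6.67
p-value = P(T ≥ 2.223) ≈ 0.0317
Since p ≈ 0.0317 < α = 0.05, reject H0; the evidence is statistically significant.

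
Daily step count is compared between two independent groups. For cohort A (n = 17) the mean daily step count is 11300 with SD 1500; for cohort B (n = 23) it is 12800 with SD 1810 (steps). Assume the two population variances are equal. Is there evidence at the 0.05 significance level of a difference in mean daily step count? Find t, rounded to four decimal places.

-2.7809

Let group 1 = cohort A, group 2 = cohort B. H0: μ_1 = μ_2; H1: μ_1 ≠ μ_2 (two-sample pooled-variance t-test, two-sided).
s_p² = [(17−1)·1500² + (23−1)·1810²]/(17+23−2) = 2844060
t = (11300 − 12800)/√[2844060·(1/17 + 1/23)] = -2.7809
df = n₁ + n₂ − 2 = 38
Two-sided p-value ≈ 0.0084
Since p ≈ 0.0084 < α = 0.05, reject H0; the evidence is statistically significant.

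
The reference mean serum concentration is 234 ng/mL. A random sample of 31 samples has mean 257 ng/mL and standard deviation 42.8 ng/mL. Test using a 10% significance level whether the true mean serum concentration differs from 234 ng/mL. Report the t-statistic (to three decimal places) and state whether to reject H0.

H0: μ = 234; H1: μ ≠ 234 (one-sample t-test, two-sided).
t = (x̄ − μ₀)/(s/√n) = (257 − 234)/(42.8/√31) = 2.992
df = n − 1 = 30
Two-sided p-value ≈ 0.005
Since p ≈ 0.005 < α = 0.1, reject H0; the data support H1.

t = 2.992; reject H0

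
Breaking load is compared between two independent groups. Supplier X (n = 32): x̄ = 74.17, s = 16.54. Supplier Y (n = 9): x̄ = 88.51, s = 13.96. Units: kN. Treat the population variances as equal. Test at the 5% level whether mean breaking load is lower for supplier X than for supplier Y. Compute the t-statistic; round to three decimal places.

Let group 1 = supplier X, group 2 = supplier Y. H0: μ_1 = μ_2; H1: μ_1 < μ_2 (two-sample pooled-variance t-test, left-tailed).
s_p² = [(32−1)·16.54² + (9−1)·13.96²]/(32+9−2) = 257.43
t = (74.17 − 88.51)/√[257.43·(1/32 + 1/9)] = -2.369
df = n₁ + n₂ − 2 = 39
p-value = P(T ≤ -2.369) ≈ 0.0114
Since p ≈ 0.0114 < α = 0.05, reject H0; the data support H1.

-2.369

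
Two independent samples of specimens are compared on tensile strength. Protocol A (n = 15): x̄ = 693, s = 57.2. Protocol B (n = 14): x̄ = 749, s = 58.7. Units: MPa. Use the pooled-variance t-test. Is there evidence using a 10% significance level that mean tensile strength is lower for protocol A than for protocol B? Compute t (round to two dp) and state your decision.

Let group 1 = protocol A, group 2 = protocol B. H0: μ_1 = μ_2; H1: μ_1 < μ_2 (two-sample pooled-variance t-test, left-tailed).
s_p² = [(15−1)·57.2² + (14−1)·58.7²]/(15+14−2) = 3355.55
t = (693 − 749)/√[3355.55·(1/15 + 1/14)] = -2.60
df = n₁ + n₂ − 2 = 27
p-value = P(T ≤ -2.60) ≈ 0.0074
Since p ≈ 0.0074 < α = 0.1, reject H0; the evidence is statistically significant.

t = -2.60; reject H0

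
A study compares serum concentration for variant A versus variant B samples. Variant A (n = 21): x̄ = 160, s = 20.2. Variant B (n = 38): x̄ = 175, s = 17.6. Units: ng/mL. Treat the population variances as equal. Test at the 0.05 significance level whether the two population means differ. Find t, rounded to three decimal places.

-2.973

Let group 1 = variant A, group 2 = variant B. H0: μ_1 = μ_2; H1: μ_1 ≠ μ_2 (two-sample pooled-variance t-test, two-sided).
s_p² = [(21−1)·20.2² + (38−1)·17.6²]/(21+38−2) = 344.244
t = (160 − 175)/√[344.244·(1/21 + 1/38)] = -2.973
df = n₁ + n₂ − 2 = 57
Two-sided p-value ≈ 0.0043
Since p ≈ 0.0043 < α = 0.05, reject H0; the data support H1.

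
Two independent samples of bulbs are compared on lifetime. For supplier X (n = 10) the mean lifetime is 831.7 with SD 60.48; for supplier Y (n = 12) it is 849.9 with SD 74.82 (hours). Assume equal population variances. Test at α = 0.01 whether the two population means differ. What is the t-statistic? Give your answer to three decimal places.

Let group 1 = supplier X, group 2 = supplier Y. H0: μ_1 = μ_2; H1: μ_1 ≠ μ_2 (two-sample pooled-variance t-test, two-sided).
s_p² = [(10−1)·60.48² + (12−1)·74.82²]/(10+12−2) = 4724.94
t = (831.7 − 849.9)/√[4724.94·(1/10 + 1/12)] = -0.618
df = n₁ + n₂ − 2 = 20
Two-sided p-value ≈ 0.5433
Since p ≈ 0.5433 > α = 0.01, fail to reject H0; the evidence is not statistically significant.

-0.618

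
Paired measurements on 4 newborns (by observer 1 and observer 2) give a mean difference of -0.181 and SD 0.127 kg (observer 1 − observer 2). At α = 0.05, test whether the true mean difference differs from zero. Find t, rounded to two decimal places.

H0: μ_d = 0; H1: μ_d ≠ 0 (paired t-test on the differences, two-sided).
t = d̄/(s_d/√n) = -0.181/(0.127/√4) = -2.85
df = n − 1 = 3
Two-sided p-value ≈ 0.065
Since p ≈ 0.065 > α = 0.05, fail to reject H0; the data do not provide sufficient evidence against H0.

-2.85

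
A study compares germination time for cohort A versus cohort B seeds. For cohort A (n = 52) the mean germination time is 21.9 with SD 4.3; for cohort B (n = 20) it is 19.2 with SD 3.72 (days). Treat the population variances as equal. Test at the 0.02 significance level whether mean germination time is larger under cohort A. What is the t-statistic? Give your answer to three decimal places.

Let group 1 = cohort A, group 2 = cohort B. H0: μ_1 = μ_2; H1: μ_1 > μ_2 (two-sample pooled-variance t-test, right-tailed).
s_p² = [(52−1)·4.3² + (20−1)·3.72²]/(52+20−2) = 17.2274
t = (21.9 − 19.2)/√[17.2274·(1/52 + 1/20)] = 2.472
df = n₁ + n₂ − 2 = 70
p-value = P(T ≥ 2.472) ≈ 0.0079
Since p ≈ 0.0079 < α = 0.02, reject H0; the evidence is statistically significant.

2.472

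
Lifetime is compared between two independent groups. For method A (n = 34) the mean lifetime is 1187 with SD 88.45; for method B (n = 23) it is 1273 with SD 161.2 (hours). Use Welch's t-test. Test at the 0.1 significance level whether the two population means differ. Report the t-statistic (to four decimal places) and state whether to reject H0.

t = -2.3321; reject H0

Let group 1 = method A, group 2 = method B. H0: μ_1 = μ_2; H1: μ_1 ≠ μ_2 (Welch's two-sample t-test, two-sided).
t = (x̄_1 − x̄_2)/√(s_1²/n_1 + s_2²/n_2) = (1187 − 1273)/√(88.45²/34 + 161.2²/23) = -2.3321
Welch–Satterthwaite df ≈ 31.02
Two-sided p-value ≈ 0.0264
Since p ≈ 0.0264 < α = 0.1, reject H0; the data support H1.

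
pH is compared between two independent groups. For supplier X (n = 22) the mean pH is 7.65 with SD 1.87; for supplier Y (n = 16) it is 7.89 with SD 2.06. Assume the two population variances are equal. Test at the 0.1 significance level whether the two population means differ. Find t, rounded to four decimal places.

Let group 1 = supplier X, group 2 = supplier Y. H0: μ_1 = μ_2; H1: μ_1 ≠ μ_2 (two-sample pooled-variance t-test, two-sided).
s_p² = [(22−1)·1.87² + (16−1)·2.06²]/(22+16−2) = 3.80803
t = (7.65 − 7.89)/√[3.80803·(1/22 + 1/16)] = -0.3743
df = n₁ + n₂ − 2 = 36
Two-sided p-value ≈ 0.7104
Since p ≈ 0.7104 > α = 0.1, fail to reject H0; the data do not provide sufficient evidence against H0.

-0.3743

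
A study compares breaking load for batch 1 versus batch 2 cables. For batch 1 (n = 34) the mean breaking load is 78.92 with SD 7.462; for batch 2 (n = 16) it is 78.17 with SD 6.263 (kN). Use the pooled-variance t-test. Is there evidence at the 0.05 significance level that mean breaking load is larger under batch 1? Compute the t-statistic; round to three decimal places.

Let group 1 = batch 1, group 2 = batch 2. H0: μ_1 = μ_2; H1: μ_1 > μ_2 (two-sample pooled-variance t-test, right-tailed).
s_p² = [(34−1)·7.462² + (16−1)·6.263²]/(34+16−2) = 50.5389
t = (78.92 − 78.17)/√[50.5389·(1/34 + 1/16)] = 0.348
df = n₁ + n₂ − 2 = 48
p-value = P(T ≥ 0.348) ≈ 0.365
Since p ≈ 0.365 > α = 0.05, fail to reject H0; the data do not provide sufficient evidence against H0.

0.348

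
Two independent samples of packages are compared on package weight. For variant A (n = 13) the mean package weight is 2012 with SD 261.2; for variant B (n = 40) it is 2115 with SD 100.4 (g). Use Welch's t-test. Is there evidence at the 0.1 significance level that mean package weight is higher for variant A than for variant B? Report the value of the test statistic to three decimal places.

-1.389

Let group 1 = variant A, group 2 = variant B. H0: μ_1 = μ_2; H1: μ_1 > μ_2 (Welch's two-sample t-test, right-tailed).
t = (x̄_1 − x̄_2)/√(s_1²/n_1 + s_2²/n_2) = (2012 − 2115)/√(261.2²/13 + 100.4²/40) = -1.389
Welch–Satterthwaite df ≈ 13.17
p-value = P(T ≥ -1.389) ≈ 0.9060
Since p ≈ 0.9060 > α = 0.1, fail to reject H0; the data do not provide sufficient evidence against H0.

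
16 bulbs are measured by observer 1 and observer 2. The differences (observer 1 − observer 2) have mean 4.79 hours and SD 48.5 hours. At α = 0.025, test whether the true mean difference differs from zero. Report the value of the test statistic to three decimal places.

H0: μ_d = 0; H1: μ_d ≠ 0 (paired t-test on the differences, two-sided).
t = d̄/(s_d/√n) = 4.79/(48.5/√16) = 0.395
df = n − 1 = 15
Two-sided p-value ≈ 0.6984
Since p ≈ 0.6984 > α = 0.025, fail to reject H0; the data do not provide sufficient evidence against H0.

0.395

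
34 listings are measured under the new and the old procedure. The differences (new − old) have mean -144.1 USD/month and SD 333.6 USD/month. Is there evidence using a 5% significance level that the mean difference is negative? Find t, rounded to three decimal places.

H0: μ_d = 0; H1: μ_d < 0 (paired t-test on the differences, left-tailed).
t = d̄/(s_d/√n) = -144.1/(333.6/√34) = -2.519
df = n − 1 = 33
p-value = P(T ≤ -2.519) ≈ 0.008
Since p ≈ 0.008 < α = 0.05, reject H0; the data support H1.

-2.519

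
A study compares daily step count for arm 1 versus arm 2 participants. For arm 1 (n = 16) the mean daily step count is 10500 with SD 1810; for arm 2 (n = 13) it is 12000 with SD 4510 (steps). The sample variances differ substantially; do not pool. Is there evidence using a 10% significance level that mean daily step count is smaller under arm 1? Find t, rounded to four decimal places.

-1.1277

Let group 1 = arm 1, group 2 = arm 2. H0: μ_1 = μ_2; H1: μ_1 < μ_2 (Welch's two-sample t-test, left-tailed).
t = (x̄_1 − x̄_2)/√(s_1²/n_1 + s_2²/n_2) = (10500 − 12000)/√(1810²/16 + 4510²/13) = -1.1277
Welch–Satterthwaite df ≈ 15.14
p-value = P(T ≤ -1.1277) ≈ 0.139
Since p ≈ 0.139 > α = 0.1, fail to reject H0; the evidence is not statistically significant.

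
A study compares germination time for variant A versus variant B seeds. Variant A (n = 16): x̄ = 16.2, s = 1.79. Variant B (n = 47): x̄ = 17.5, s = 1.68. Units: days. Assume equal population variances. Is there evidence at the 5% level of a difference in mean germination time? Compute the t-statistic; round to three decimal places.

-2.630

Let group 1 = variant A, group 2 = variant B. H0: μ_1 = μ_2; H1: μ_1 ≠ μ_2 (two-sample pooled-variance t-test, two-sided).
s_p² = [(16−1)·1.79² + (47−1)·1.68²]/(16+47−2) = 2.91626
t = (16.2 − 17.5)/√[2.91626·(1/16 + 1/47)] = -2.630
df = n₁ + n₂ − 2 = 61
Two-sided p-value ≈ 0.0108
Since p ≈ 0.0108 < α = 0.05, reject H0; the data support H1.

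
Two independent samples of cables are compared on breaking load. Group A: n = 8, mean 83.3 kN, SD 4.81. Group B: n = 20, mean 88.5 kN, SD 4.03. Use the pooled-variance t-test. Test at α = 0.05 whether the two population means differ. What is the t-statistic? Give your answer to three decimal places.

Let group 1 = group A, group 2 = group B. H0: μ_1 = μ_2; H1: μ_1 ≠ μ_2 (two-sample pooled-variance t-test, two-sided).
s_p² = [(8−1)·4.81² + (20−1)·4.03²]/(8+20−2) = 18.0973
t = (83.3 − 88.5)/√[18.0973·(1/8 + 1/20)] = -2.922
df = n₁ + n₂ − 2 = 26
Two-sided p-value ≈ 0.007
Since p ≈ 0.007 < α = 0.05, reject H0; the evidence is statistically significant.

-2.922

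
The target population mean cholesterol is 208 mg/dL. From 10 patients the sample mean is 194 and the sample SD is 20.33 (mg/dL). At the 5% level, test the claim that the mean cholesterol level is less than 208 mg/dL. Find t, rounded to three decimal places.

-2.178

H0: μ = 208; H1: μ < 208 (one-sample t-test, left-tailed).
t = (x̄ − μ₀)/(s/√n) = (194 − 208)/(20.33/√10) = -2.178
df = n − 1 = 9
p-value = P(T ≤ -2.178) ≈ 0.0287
Since p ≈ 0.0287 < α = 0.05, reject H0; the evidence is statistically significant.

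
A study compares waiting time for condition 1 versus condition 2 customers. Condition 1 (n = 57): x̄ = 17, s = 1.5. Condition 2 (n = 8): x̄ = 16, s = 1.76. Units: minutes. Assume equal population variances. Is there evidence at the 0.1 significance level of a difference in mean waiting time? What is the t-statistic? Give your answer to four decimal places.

1.7299

Let group 1 = condition 1, group 2 = condition 2. H0: μ_1 = μ_2; H1: μ_1 ≠ μ_2 (two-sample pooled-variance t-test, two-sided).
s_p² = [(57−1)·1.5² + (8−1)·1.76²]/(57+8−2) = 2.34418
t = (17 − 16)/√[2.34418·(1/57 + 1/8)] = 1.7299
df = n₁ + n₂ − 2 = 63
Two-sided p-value ≈ 0.0885
Since p ≈ 0.0885 < α = 0.1, reject H0; the data support H1.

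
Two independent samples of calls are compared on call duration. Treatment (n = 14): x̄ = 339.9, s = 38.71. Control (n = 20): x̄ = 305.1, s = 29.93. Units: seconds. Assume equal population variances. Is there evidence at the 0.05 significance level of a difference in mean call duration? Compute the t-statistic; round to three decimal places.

Let group 1 = treatment, group 2 = control. H0: μ_1 = μ_2; H1: μ_1 ≠ μ_2 (two-sample pooled-variance t-test, two-sided).
s_p² = [(14−1)·38.71² + (20−1)·29.93²]/(14+20−2) = 1140.64
t = (339.9 − 305.1)/√[1140.64·(1/14 + 1/20)] = 2.957
df = n₁ + n₂ − 2 = 32
Two-sided p-value ≈ 0.0058
Since p ≈ 0.0058 < α = 0.05, reject H0; the evidence is statistically significant.

2.957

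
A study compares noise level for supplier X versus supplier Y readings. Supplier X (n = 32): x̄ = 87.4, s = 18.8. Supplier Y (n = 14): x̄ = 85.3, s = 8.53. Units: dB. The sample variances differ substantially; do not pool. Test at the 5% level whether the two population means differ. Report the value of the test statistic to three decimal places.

Let group 1 = supplier X, group 2 = supplier Y. H0: μ_1 = μ_2; H1: μ_1 ≠ μ_2 (Welch's two-sample t-test, two-sided).
t = (x̄_1 − x̄_2)/√(s_1²/n_1 + s_2²/n_2) = (87.4 − 85.3)/√(18.8²/32 + 8.53²/14) = 0.521
Welch–Satterthwaite df ≈ 43.87
Two-sided p-value ≈ 0.6049
Since p ≈ 0.6049 > α = 0.05, fail to reject H0; the data do not provide sufficient evidence against H0.

0.521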